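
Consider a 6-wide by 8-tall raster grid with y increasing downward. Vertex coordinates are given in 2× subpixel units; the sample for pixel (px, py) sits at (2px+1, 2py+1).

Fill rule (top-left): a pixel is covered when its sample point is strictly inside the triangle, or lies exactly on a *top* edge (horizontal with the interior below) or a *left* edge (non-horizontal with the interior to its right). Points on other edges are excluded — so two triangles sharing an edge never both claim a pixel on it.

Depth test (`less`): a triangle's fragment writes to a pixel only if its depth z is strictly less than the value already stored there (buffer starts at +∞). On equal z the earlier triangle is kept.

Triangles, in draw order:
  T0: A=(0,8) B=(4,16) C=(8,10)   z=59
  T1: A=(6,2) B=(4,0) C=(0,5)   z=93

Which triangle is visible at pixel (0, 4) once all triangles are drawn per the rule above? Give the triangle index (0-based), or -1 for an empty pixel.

T0:
  2·area = 56  (B↔C swapped to make it positive)
  edge (0, 8)→(8, 10): d=(8,2) right/bottom  bias=-1
  edge (8, 10)→(4, 16): d=(-4,6) right/bottom  bias=-1
  edge (4, 16)→(0, 8): d=(-4,-8) top-left  bias=+0
    (0,4)@(1, 9): e=[6,46,4] → █
    (1,4)@(3, 9): e=[2,34,20] → █
    (2,4)@(5, 9): e=[-2,22,36] → ·
    (0,5)@(1, 11): e=[22,38,-4] → ·
    (1,5)@(3, 11): e=[18,26,12] → █
    (2,5)@(5, 11): e=[14,14,28] → █
    (3,5)@(7, 11): e=[10,2,44] → █
    (4,5)@(9, 11): e=[6,-10,60] → ·
    (1,6)@(3, 13): e=[34,18,4] → █
    (3,6)@(7, 13): e=[26,-6,36] → ·
    (1,7)@(3, 15): e=[50,10,-4] → ·
    (2,7)@(5, 15): e=[46,-2,12] → ·
  covered (7 px):
    · · · · · ·
    · · · · · ·
    · · · · · ·
    · · · · · ·
    █ █ · · · ·
    · █ █ █ · ·
    · █ █ · · ·
    · · · · · ·
T1:
  2·area = 18  (B↔C swapped to make it positive)
  edge (6, 2)→(0, 5): d=(-6,3) right/bottom  bias=-1
  edge (0, 5)→(4, 0): d=(4,-5) top-left  bias=+0
  edge (4, 0)→(6, 2): d=(2,2) right/bottom  bias=-1
    (2,0)@(5, 1): e=[9,9,0] → ·  [on edge]
    (1,1)@(3, 3): e=[3,7,8] → █
    (2,1)@(5, 3): e=[-3,17,4] → ·
    (3,1)@(7, 3): e=[-9,27,0] → ·  [on edge]
    (1,2)@(3, 5): e=[-9,15,12] → ·
    (4,2)@(9, 5): e=[-27,45,0] → ·  [on edge]
    (5,3)@(11, 7): e=[-45,63,0] → ·  [on edge]
  covered (1 px):
    · · · · · ·
    · █ · · · ·
    · · · · · ·
    · · · · · ·
    · · · · · ·
    · · · · · ·
    · · · · · ·
    · · · · · ·

Z-buffer (winner per pixel, '.' = empty):
  . . . . . .
  . 1 . . . .
  . . . . . .
  . . . . . .
  0 0 . . . .
  . 0 0 0 . .
  . 0 0 . . .
  . . . . . .

Result: 0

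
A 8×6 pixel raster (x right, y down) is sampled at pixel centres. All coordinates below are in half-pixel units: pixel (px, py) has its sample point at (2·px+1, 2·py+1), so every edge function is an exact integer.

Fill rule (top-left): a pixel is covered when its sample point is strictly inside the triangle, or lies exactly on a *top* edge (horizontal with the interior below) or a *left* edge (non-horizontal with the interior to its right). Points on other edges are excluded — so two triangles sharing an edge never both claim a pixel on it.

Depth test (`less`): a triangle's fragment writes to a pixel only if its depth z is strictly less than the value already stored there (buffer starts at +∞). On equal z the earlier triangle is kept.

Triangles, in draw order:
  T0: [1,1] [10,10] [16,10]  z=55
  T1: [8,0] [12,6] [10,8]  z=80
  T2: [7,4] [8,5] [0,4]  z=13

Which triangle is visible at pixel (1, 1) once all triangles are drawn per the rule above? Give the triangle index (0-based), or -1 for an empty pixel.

T0:
  2·area = 54  (B↔C swapped to make it positive)
  edge (1, 1)→(16, 10): d=(15,9) right/bottom  bias=-1
  edge (16, 10)→(10, 10): d=(-6,0) right/bottom  bias=-1
  edge (10, 10)→(1, 1): d=(-9,-9) top-left  bias=+0
    (0,0)@(1, 1): e=[0,54,0] → .  [on edge]
    (1,1)@(3, 3): e=[12,42,0] → X  [on edge]
    (2,1)@(5, 3): e=[-6,42,18] → .
    (1,2)@(3, 5): e=[42,30,-18] → .
    (2,2)@(5, 5): e=[24,30,0] → X  [on edge]
    (3,2)@(7, 5): e=[6,30,18] → X
    (4,2)@(9, 5): e=[-12,30,36] → .
    (2,3)@(5, 7): e=[54,18,-18] → .
    (3,3)@(7, 7): e=[36,18,0] → X  [on edge]
    (4,3)@(9, 7): e=[18,18,18] → X
    (5,3)@(11, 7): e=[0,18,36] → .  [on edge]
    (3,4)@(7, 9): e=[66,6,-18] → .
    (4,4)@(9, 9): e=[48,6,0] → X  [on edge]
    (5,5)@(11, 11): e=[60,-6,0] → .  [on edge]
  covered (8 px):
    . . . . . . . .
    . X . . . . . .
    . . X X . . . .
    . . . X X . . .
    . . . . X X X .
    . . . . . . . .
T1:
  2·area = 20
  edge (8, 0)→(12, 6): d=(4,6) right/bottom  bias=-1
  edge (12, 6)→(10, 8): d=(-2,2) right/bottom  bias=-1
  edge (10, 8)→(8, 0): d=(-2,-8) top-left  bias=+0
    (4,1)@(9, 3): e=[6,12,2] → X
    (5,1)@(11, 3): e=[-6,8,18] → .
    (7,1)@(15, 3): e=[-30,0,50] → .  [on edge]
    (4,2)@(9, 5): e=[14,8,-2] → .
    (5,2)@(11, 5): e=[2,4,14] → X
    (6,2)@(13, 5): e=[-10,0,30] → .  [on edge]
    (5,3)@(11, 7): e=[10,0,10] → .  [on edge]
    (4,4)@(9, 9): e=[30,0,-10] → .  [on edge]
    (3,5)@(7, 11): e=[50,0,-30] → .  [on edge]
  covered (2 px):
    . . . . . . . .
    . . . . X . . .
    . . . . . X . .
    . . . . . . . .
    . . . . . . . .
    . . . . . . . .
T2:
  2·area = 7
  edge (7, 4)→(8, 5): d=(1,1) right/bottom  bias=-1
  edge (8, 5)→(0, 4): d=(-8,-1) top-left  bias=+0
  edge (0, 4)→(7, 4): d=(7,0) top-left  bias=+0
  covered (0 px):
    . . . . . . . .
    . . . . . . . .
    . . . . . . . .
    . . . . . . . .
    . . . . . . . .
    . . . . . . . .

Z-buffer (winner per pixel, '.' = empty):
  . . . . . . . .
  . 0 . . 1 . . .
  . . 0 0 . 1 . .
  . . . 0 0 . . .
  . . . . 0 0 0 .
  . . . . . . . .

Final: 0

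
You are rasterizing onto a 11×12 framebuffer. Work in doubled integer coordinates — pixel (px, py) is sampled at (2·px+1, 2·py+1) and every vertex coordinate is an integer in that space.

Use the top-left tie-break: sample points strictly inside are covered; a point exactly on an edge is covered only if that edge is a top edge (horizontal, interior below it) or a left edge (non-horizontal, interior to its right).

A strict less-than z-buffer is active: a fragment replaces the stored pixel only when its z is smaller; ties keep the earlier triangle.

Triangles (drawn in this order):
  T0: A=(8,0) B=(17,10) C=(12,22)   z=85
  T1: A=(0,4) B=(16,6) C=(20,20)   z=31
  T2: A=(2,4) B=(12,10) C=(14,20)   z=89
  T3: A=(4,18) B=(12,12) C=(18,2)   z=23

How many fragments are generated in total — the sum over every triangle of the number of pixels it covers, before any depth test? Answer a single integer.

T0:
  2·area = 158
  edge (8, 0)→(17, 10): d=(9,10) right/bottom  bias=-1
  edge (17, 10)→(12, 22): d=(-5,12) right/bottom  bias=-1
  edge (12, 22)→(8, 0): d=(-4,-22) top-left  bias=+0
    (4,1)@(9, 3): e=[17,131,10] → X
    (5,1)@(11, 3): e=[-3,107,54] → .
    (4,2)@(9, 5): e=[35,121,2] → X
    (5,2)@(11, 5): e=[15,97,46] → X
    (6,2)@(13, 5): e=[-5,73,90] → .
    (4,3)@(9, 7): e=[53,111,-6] → .
    (5,3)@(11, 7): e=[33,87,38] → X
    (6,3)@(13, 7): e=[13,63,82] → X
    (7,3)@(15, 7): e=[-7,39,126] → .
    (5,4)@(11, 9): e=[51,77,30] → X
    (7,4)@(15, 9): e=[11,29,118] → X
    (8,4)@(17, 9): e=[-9,5,162] → .
  covered (18 px):
    . . . . . . . . . . .
    . . . . X . . . . . .
    . . . . X X . . . . .
    . . . . . X X . . . .
    . . . . . X X X . . .
    . . . . . X X X . . .
    . . . . . X X X . . .
    . . . . . X X . . . .
    . . . . . . X . . . .
    . . . . . . X . . . .
    . . . . . . . . . . .
    . . . . . . . . . . .
T1:
  2·area = 216
  edge (0, 4)→(16, 6): d=(16,2) right/bottom  bias=-1
  edge (16, 6)→(20, 20): d=(4,14) right/bottom  bias=-1
  edge (20, 20)→(0, 4): d=(-20,-16) top-left  bias=+0
    (1,2)@(3, 5): e=[10,178,28] → X
    (2,2)@(5, 5): e=[6,150,60] → X
    (3,2)@(7, 5): e=[2,122,92] → X
    (4,2)@(9, 5): e=[-2,94,124] → .
    (1,3)@(3, 7): e=[42,186,-12] → .
    (2,3)@(5, 7): e=[38,158,20] → X
    (4,3)@(9, 7): e=[30,102,84] → X
    (5,3)@(11, 7): e=[26,74,116] → X
    (6,3)@(13, 7): e=[22,46,148] → X
    (7,3)@(15, 7): e=[18,18,180] → X
    (8,3)@(17, 7): e=[14,-10,212] → .
    (2,4)@(5, 9): e=[70,166,-20] → .
  covered (27 px):
    . . . . . . . . . . .
    . . . . . . . . . . .
    . X X X . . . . . . .
    . . X X X X X X . . .
    . . . X X X X X . . .
    . . . . X X X X X . .
    . . . . . . X X X . .
    . . . . . . . X X . .
    . . . . . . . . X X .
    . . . . . . . . . X .
    . . . . . . . . . . .
    . . . . . . . . . . .
T2:
  2·area = 88
  edge (2, 4)→(12, 10): d=(10,6) right/bottom  bias=-1
  edge (12, 10)→(14, 20): d=(2,10) right/bottom  bias=-1
  edge (14, 20)→(2, 4): d=(-12,-16) top-left  bias=+0
    (1,2)@(3, 5): e=[4,80,4] → X
    (2,2)@(5, 5): e=[-8,60,36] → .
    (5,2)@(11, 5): e=[-44,0,132] → .  [on edge]
    (1,3)@(3, 7): e=[24,84,-20] → .
    (2,3)@(5, 7): e=[12,64,12] → X
    (3,3)@(7, 7): e=[0,44,44] → .  [on edge]
    (2,4)@(5, 9): e=[32,68,-12] → .
    (3,4)@(7, 9): e=[20,48,20] → X
    (4,4)@(9, 9): e=[8,28,52] → X
    (5,4)@(11, 9): e=[-4,8,84] → .
    (3,5)@(7, 11): e=[40,52,-4] → .
    (4,5)@(9, 11): e=[28,32,28] → X
    (8,6)@(17, 13): e=[0,-44,132] → .  [on edge]
    (6,7)@(13, 15): e=[44,0,44] → .  [on edge]
  covered (10 px):
    . . . . . . . . . . .
    . . . . . . . . . . .
    . X . . . . . . . . .
    . . X . . . . . . . .
    . . . X X . . . . . .
    . . . . X X . . . . .
    . . . . X X . . . . .
    . . . . . X . . . . .
    . . . . . . X . . . .
    . . . . . . . . . . .
    . . . . . . . . . . .
    . . . . . . . . . . .
T3:
  2·area = 44  (B↔C swapped to make it positive)
  edge (4, 18)→(18, 2): d=(14,-16) top-left  bias=+0
  edge (18, 2)→(12, 12): d=(-6,10) right/bottom  bias=-1
  edge (12, 12)→(4, 18): d=(-8,6) right/bottom  bias=-1
    (7,3)@(15, 7): e=[22,0,22] → .  [on edge]
    (6,4)@(13, 9): e=[18,8,18] → X
    (7,4)@(15, 9): e=[50,-12,6] → .
    (5,5)@(11, 11): e=[14,16,14] → X
    (6,5)@(13, 11): e=[46,-4,2] → .
    (4,6)@(9, 13): e=[10,24,10] → X
    (5,6)@(11, 13): e=[42,4,-2] → .
    (3,7)@(7, 15): e=[6,32,6] → X
    (4,7)@(9, 15): e=[38,12,-6] → .
    (2,8)@(5, 17): e=[2,40,2] → X
    (3,8)@(7, 17): e=[34,20,-10] → .
    (4,8)@(9, 17): e=[66,0,-22] → .  [on edge]
  covered (5 px):
    . . . . . . . . . . .
    . . . . . . . . . . .
    . . . . . . . . . . .
    . . . . . . . . . . .
    . . . . . . X . . . .
    . . . . . X . . . . .
    . . . . X . . . . . .
    . . . X . . . . . . .
    . . X . . . . . . . .
    . . . . . . . . . . .
    . . . . . . . . . . .
    . . . . . . . . . . .

Answer: 60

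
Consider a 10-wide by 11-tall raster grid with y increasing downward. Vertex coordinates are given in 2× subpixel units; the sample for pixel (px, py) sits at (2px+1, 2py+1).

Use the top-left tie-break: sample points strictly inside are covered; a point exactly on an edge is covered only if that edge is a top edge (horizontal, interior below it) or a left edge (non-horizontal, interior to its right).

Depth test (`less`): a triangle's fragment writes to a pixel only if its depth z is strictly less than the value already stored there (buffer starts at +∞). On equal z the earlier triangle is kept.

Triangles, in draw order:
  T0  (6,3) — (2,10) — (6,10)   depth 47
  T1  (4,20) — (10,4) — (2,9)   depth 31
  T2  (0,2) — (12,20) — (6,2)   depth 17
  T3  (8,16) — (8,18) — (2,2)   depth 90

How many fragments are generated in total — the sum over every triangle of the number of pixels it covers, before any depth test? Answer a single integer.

T0:
  2·area = 28  (B↔C swapped to make it positive)
  edge (6, 3)→(6, 10): d=(0,7) right/bottom  bias=-1
  edge (6, 10)→(2, 10): d=(-4,0) right/bottom  bias=-1
  edge (2, 10)→(6, 3): d=(4,-7) top-left  bias=+0
    (2,2)@(5, 5): e=[7,20,1] → X
    (3,2)@(7, 5): e=[-7,20,15] → .
    (2,3)@(5, 7): e=[7,12,9] → X
    (3,3)@(7, 7): e=[-7,12,23] → .
    (1,4)@(3, 9): e=[21,4,3] → X
    (3,4)@(7, 9): e=[-7,4,31] → .
    (1,5)@(3, 11): e=[21,-4,11] → .
    (2,5)@(5, 11): e=[7,-4,25] → .
  covered (4 px):
    . . . . . . . . . .
    . . . . . . . . . .
    . . X . . . . . . .
    . . X . . . . . . .
    . X X . . . . . . .
    . . . . . . . . . .
    . . . . . . . . . .
    . . . . . . . . . .
    . . . . . . . . . .
    . . . . . . . . . .
    . . . . . . . . . .
T1:
  2·area = 98  (B↔C swapped to make it positive)
  edge (4, 20)→(2, 9): d=(-2,-11) top-left  bias=+0
  edge (2, 9)→(10, 4): d=(8,-5) top-left  bias=+0
  edge (10, 4)→(4, 20): d=(-6,16) right/bottom  bias=-1
    (4,2)@(9, 5): e=[85,3,10] → X
    (5,2)@(11, 5): e=[107,13,-22] → .
    (3,3)@(7, 7): e=[59,9,30] → X
    (4,3)@(9, 7): e=[81,19,-2] → .
    (1,4)@(3, 9): e=[11,5,82] → X
    (2,4)@(5, 9): e=[33,15,50] → X
    (4,4)@(9, 9): e=[77,35,-14] → .
    (1,5)@(3, 11): e=[7,21,70] → X
    (4,5)@(9, 11): e=[73,51,-26] → .
    (1,6)@(3, 13): e=[3,37,58] → X
    (3,6)@(7, 13): e=[47,57,-6] → .
    (1,7)@(3, 15): e=[-1,53,46] → .
  covered (12 px):
    . . . . . . . . . .
    . . . . . . . . . .
    . . . . X . . . . .
    . . . X . . . . . .
    . X X X . . . . . .
    . X X X . . . . . .
    . X X . . . . . . .
    . . X . . . . . . .
    . . X . . . . . . .
    . . . . . . . . . .
    . . . . . . . . . .
T2:
  2·area = 108  (B↔C swapped to make it positive)
  edge (0, 2)→(6, 2): d=(6,0) top-left  bias=+0
  edge (6, 2)→(12, 20): d=(6,18) right/bottom  bias=-1
  edge (12, 20)→(0, 2): d=(-12,-18) top-left  bias=+0
    (0,1)@(1, 3): e=[6,96,6] → X
    (1,1)@(3, 3): e=[6,60,42] → X
    (2,1)@(5, 3): e=[6,24,78] → X
    (3,1)@(7, 3): e=[6,-12,114] → .
    (0,2)@(1, 5): e=[18,108,-18] → .
    (1,2)@(3, 5): e=[18,72,18] → X
    (3,2)@(7, 5): e=[18,0,90] → .  [on edge]
    (1,3)@(3, 7): e=[30,84,-6] → .
    (2,3)@(5, 7): e=[30,48,30] → X
    (3,3)@(7, 7): e=[30,12,66] → X
    (4,3)@(9, 7): e=[30,-24,102] → .
    (2,4)@(5, 9): e=[42,60,6] → X
    (4,5)@(9, 11): e=[54,0,54] → .  [on edge]
    (5,8)@(11, 17): e=[90,0,18] → .  [on edge]
  covered (12 px):
    . . . . . . . . . .
    X X X . . . . . . .
    . X X . . . . . . .
    . . X X . . . . . .
    . . X X . . . . . .
    . . . X . . . . . .
    . . . . X . . . . .
    . . . . X . . . . .
    . . . . . . . . . .
    . . . . . . . . . .
    . . . . . . . . . .
T3:
  2·area = 12
  edge (8, 16)→(8, 18): d=(0,2) right/bottom  bias=-1
  edge (8, 18)→(2, 2): d=(-6,-16) top-left  bias=+0
  edge (2, 2)→(8, 16): d=(6,14) right/bottom  bias=-1
    (2,4)@(5, 9): e=[6,6,0] → .  [on edge]
    (3,7)@(7, 15): e=[2,2,8] → X
    (4,7)@(9, 15): e=[-2,34,-20] → .
    (3,8)@(7, 17): e=[2,-10,20] → .
  covered (1 px):
    . . . . . . . . . .
    . . . . . . . . . .
    . . . . . . . . . .
    . . . . . . . . . .
    . . . . . . . . . .
    . . . . . . . . . .
    . . . . . . . . . .
    . . . X . . . . . .
    . . . . . . . . . .
    . . . . . . . . . .
    . . . . . . . . . .

Answer: 29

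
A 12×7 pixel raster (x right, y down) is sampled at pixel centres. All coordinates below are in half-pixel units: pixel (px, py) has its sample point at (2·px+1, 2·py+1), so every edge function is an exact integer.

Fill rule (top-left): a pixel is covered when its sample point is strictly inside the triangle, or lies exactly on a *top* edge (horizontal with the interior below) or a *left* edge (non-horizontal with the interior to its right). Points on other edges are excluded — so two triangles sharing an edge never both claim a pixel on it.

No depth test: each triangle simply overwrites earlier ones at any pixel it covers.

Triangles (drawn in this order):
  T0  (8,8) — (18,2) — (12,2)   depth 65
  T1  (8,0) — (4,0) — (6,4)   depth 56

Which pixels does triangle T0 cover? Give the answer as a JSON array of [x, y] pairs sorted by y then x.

T0:
  2·area = 36  (B↔C swapped to make it positive)
  edge (8, 8)→(12, 2): d=(4,-6) top-left  bias=+0
  edge (12, 2)→(18, 2): d=(6,0) top-left  bias=+0
  edge (18, 2)→(8, 8): d=(-10,6) right/bottom  bias=-1
    (6,1)@(13, 3): e=[10,6,20] → █
    (7,1)@(15, 3): e=[22,6,8] → █
    (8,1)@(17, 3): e=[34,6,-4] → ·
    (5,2)@(11, 5): e=[6,18,12] → █
    (6,2)@(13, 5): e=[18,18,0] → ·  [on edge]
    (7,2)@(15, 5): e=[30,18,-12] → ·
    (4,3)@(9, 7): e=[2,30,4] → █
    (5,3)@(11, 7): e=[14,30,-8] → ·
    (4,4)@(9, 9): e=[10,42,-16] → ·
    (1,5)@(3, 11): e=[-18,54,0] → ·  [on edge]
  covered (4 px):
    · · · · · · · · · · · ·
    · · · · · · █ █ · · · ·
    · · · · · █ · · · · · ·
    · · · · █ · · · · · · ·
    · · · · · · · · · · · ·
    · · · · · · · · · · · ·
    · · · · · · · · · · · ·
T1:
  2·area = 16  (B↔C swapped to make it positive)
  edge (8, 0)→(6, 4): d=(-2,4) right/bottom  bias=-1
  edge (6, 4)→(4, 0): d=(-2,-4) top-left  bias=+0
  edge (4, 0)→(8, 0): d=(4,0) top-left  bias=+0
    (2,0)@(5, 1): e=[10,2,4] → █
    (3,0)@(7, 1): e=[2,10,4] → █
    (4,0)@(9, 1): e=[-6,18,4] → ·
    (2,1)@(5, 3): e=[6,-2,12] → ·
    (3,1)@(7, 3): e=[-2,6,12] → ·
  covered (2 px):
    · · █ █ · · · · · · · ·
    · · · · · · · · · · · ·
    · · · · · · · · · · · ·
    · · · · · · · · · · · ·
    · · · · · · · · · · · ·
    · · · · · · · · · · · ·
    · · · · · · · · · · · ·

Final: [[6,1],[7,1],[5,2],[4,3]]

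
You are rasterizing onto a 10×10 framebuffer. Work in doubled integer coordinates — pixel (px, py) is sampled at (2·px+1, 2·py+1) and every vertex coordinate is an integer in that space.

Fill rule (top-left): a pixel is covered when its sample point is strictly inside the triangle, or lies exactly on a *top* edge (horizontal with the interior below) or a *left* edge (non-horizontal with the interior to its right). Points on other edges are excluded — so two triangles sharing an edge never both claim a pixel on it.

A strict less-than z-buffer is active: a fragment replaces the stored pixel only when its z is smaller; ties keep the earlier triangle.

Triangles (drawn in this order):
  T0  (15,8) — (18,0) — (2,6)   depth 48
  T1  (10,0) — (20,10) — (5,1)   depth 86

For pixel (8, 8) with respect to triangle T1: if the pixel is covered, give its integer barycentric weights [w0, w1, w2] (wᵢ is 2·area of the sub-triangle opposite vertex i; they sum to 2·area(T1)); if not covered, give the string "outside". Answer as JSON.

T0:
  2·area = 110  (B↔C swapped to make it positive)
  edge (15, 8)→(2, 6): d=(-13,-2) top-left  bias=+0
  edge (2, 6)→(18, 0): d=(16,-6) top-left  bias=+0
  edge (18, 0)→(15, 8): d=(-3,8) right/bottom  bias=-1
    (8,0)@(17, 1): e=[95,10,5] → █
    (9,0)@(19, 1): e=[99,22,-11] → ·
    (5,1)@(11, 3): e=[57,6,47] → █
    (6,1)@(13, 3): e=[61,18,31] → █
    (7,1)@(15, 3): e=[65,30,15] → █
    (8,1)@(17, 3): e=[69,42,-1] → ·
    (2,2)@(5, 5): e=[19,2,89] → █
    (3,2)@(7, 5): e=[23,14,73] → █
    (4,2)@(9, 5): e=[27,26,57] → █
    (8,2)@(17, 5): e=[43,74,-7] → ·
    (2,3)@(5, 7): e=[-7,34,83] → ·
    (3,3)@(7, 7): e=[-3,46,67] → ·
  covered (14 px):
    · · · · · · · · █ ·
    · · · · · █ █ █ · ·
    · · █ █ █ █ █ █ · ·
    · · · · █ █ █ █ · ·
    · · · · · · · · · ·
    · · · · · · · · · ·
    · · · · · · · · · ·
    · · · · · · · · · ·
    · · · · · · · · · ·
    · · · · · · · · · ·
T1:
  2·area = 60
  edge (10, 0)→(20, 10): d=(10,10) right/bottom  bias=-1
  edge (20, 10)→(5, 1): d=(-15,-9) top-left  bias=+0
  edge (5, 1)→(10, 0): d=(5,-1) top-left  bias=+0
    (2,0)@(5, 1): e=[60,0,0] → █  [on edge]
    (3,0)@(7, 1): e=[40,18,2] → █
    (4,0)@(9, 1): e=[20,36,4] → █
    (5,0)@(11, 1): e=[0,54,6] → ·  [on edge]
    (2,1)@(5, 3): e=[80,-30,10] → ·
    (3,1)@(7, 3): e=[60,-12,12] → ·
    (4,1)@(9, 3): e=[40,6,14] → █
    (5,1)@(11, 3): e=[20,24,16] → █
    (6,1)@(13, 3): e=[0,42,18] → ·  [on edge]
    (4,2)@(9, 5): e=[60,-24,24] → ·
    (5,2)@(11, 5): e=[40,-6,26] → ·
    (6,2)@(13, 5): e=[20,12,28] → █
    (7,2)@(15, 5): e=[0,30,30] → ·  [on edge]
    (7,3)@(15, 7): e=[20,0,40] → █  [on edge]
    (8,3)@(17, 7): e=[0,18,42] → ·  [on edge]
    (9,4)@(19, 9): e=[0,6,54] → ·  [on edge]
  covered (7 px):
    · · █ █ █ · · · · ·
    · · · · █ █ · · · ·
    · · · · · · █ · · ·
    · · · · · · · █ · ·
    · · · · · · · · · ·
    · · · · · · · · · ·
    · · · · · · · · · ·
    · · · · · · · · · ·
    · · · · · · · · · ·
    · · · · · · · · · ·

Result: "outside"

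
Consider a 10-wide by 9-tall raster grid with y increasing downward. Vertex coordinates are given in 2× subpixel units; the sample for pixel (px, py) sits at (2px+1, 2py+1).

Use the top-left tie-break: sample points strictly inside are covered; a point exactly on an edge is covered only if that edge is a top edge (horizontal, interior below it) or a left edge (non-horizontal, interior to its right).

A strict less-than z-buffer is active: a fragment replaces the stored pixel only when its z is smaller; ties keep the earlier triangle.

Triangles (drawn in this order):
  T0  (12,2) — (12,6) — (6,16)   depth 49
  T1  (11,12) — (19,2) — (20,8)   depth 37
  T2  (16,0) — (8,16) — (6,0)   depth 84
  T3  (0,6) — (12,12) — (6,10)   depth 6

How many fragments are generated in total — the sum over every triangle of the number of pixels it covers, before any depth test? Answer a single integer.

T0:
  2·area = 24
  edge (12, 2)→(12, 6): d=(0,4) right/bottom  bias=-1
  edge (12, 6)→(6, 16): d=(-6,10) right/bottom  bias=-1
  edge (6, 16)→(12, 2): d=(6,-14) top-left  bias=+0
    (7,0)@(15, 1): e=[-12,0,36] → ·  [on edge]
    (5,2)@(11, 5): e=[4,16,4] → █
    (6,2)@(13, 5): e=[-4,-4,32] → ·
    (5,3)@(11, 7): e=[4,4,16] → █
    (6,3)@(13, 7): e=[-4,-16,44] → ·
    (4,4)@(9, 9): e=[12,12,0] → █  [on edge]
    (5,4)@(11, 9): e=[4,-8,28] → ·
    (4,5)@(9, 11): e=[12,0,12] → ·  [on edge]
  covered (3 px):
    · · · · · · · · · ·
    · · · · · · · · · ·
    · · · · · █ · · · ·
    · · · · · █ · · · ·
    · · · · █ · · · · ·
    · · · · · · · · · ·
    · · · · · · · · · ·
    · · · · · · · · · ·
    · · · · · · · · · ·
T1:
  2·area = 58
  edge (11, 12)→(19, 2): d=(8,-10) top-left  bias=+0
  edge (19, 2)→(20, 8): d=(1,6) right/bottom  bias=-1
  edge (20, 8)→(11, 12): d=(-9,4) right/bottom  bias=-1
    (9,1)@(19, 3): e=[8,1,49] → █
    (8,2)@(17, 5): e=[4,15,39] → █
    (7,3)@(15, 7): e=[0,29,29] → █  [on edge]
    (7,4)@(15, 9): e=[16,31,11] → █
    (9,4)@(19, 9): e=[56,7,-5] → ·
    (6,5)@(13, 11): e=[12,45,1] → █
    (7,5)@(15, 11): e=[32,33,-7] → ·
    (8,5)@(17, 11): e=[52,21,-15] → ·
    (6,6)@(13, 13): e=[28,47,-17] → ·
    (3,8)@(7, 17): e=[0,87,-29] → ·  [on edge]
  covered (9 px):
    · · · · · · · · · ·
    · · · · · · · · · █
    · · · · · · · · █ █
    · · · · · · · █ █ █
    · · · · · · · █ █ ·
    · · · · · · █ · · ·
    · · · · · · · · · ·
    · · · · · · · · · ·
    · · · · · · · · · ·
T2:
  2·area = 160
  edge (16, 0)→(8, 16): d=(-8,16) right/bottom  bias=-1
  edge (8, 16)→(6, 0): d=(-2,-16) top-left  bias=+0
  edge (6, 0)→(16, 0): d=(10,0) top-left  bias=+0
    (3,0)@(7, 1): e=[136,14,10] → █
    (4,0)@(9, 1): e=[104,46,10] → █
    (5,0)@(11, 1): e=[72,78,10] → █
    (6,0)@(13, 1): e=[40,110,10] → █
    (7,0)@(15, 1): e=[8,142,10] → █
    (8,0)@(17, 1): e=[-24,174,10] → ·
    (3,1)@(7, 3): e=[120,10,30] → █
    (7,1)@(15, 3): e=[-8,138,30] → ·
    (3,2)@(7, 5): e=[104,6,50] → █
    (7,2)@(15, 5): e=[-24,134,50] → ·
    (3,3)@(7, 7): e=[88,2,70] → █
    (6,3)@(13, 7): e=[-8,98,70] → ·
  covered (20 px):
    · · · █ █ █ █ █ · ·
    · · · █ █ █ █ · · ·
    · · · █ █ █ █ · · ·
    · · · █ █ █ · · · ·
    · · · · █ █ · · · ·
    · · · · █ · · · · ·
    · · · · █ · · · · ·
    · · · · · · · · · ·
    · · · · · · · · · ·
T3:
  2·area = 12
  edge (0, 6)→(12, 12): d=(12,6) right/bottom  bias=-1
  edge (12, 12)→(6, 10): d=(-6,-2) top-left  bias=+0
  edge (6, 10)→(0, 6): d=(-6,-4) top-left  bias=+0
    (1,4)@(3, 9): e=[18,0,-6] → ·  [on edge]
    (2,4)@(5, 9): e=[6,4,2] → █
    (3,4)@(7, 9): e=[-6,8,10] → ·
    (2,5)@(5, 11): e=[30,-8,-10] → ·
    (4,5)@(9, 11): e=[6,0,6] → █  [on edge]
    (5,5)@(11, 11): e=[-6,4,14] → ·
    (4,6)@(9, 13): e=[30,-12,-6] → ·
    (7,6)@(15, 13): e=[-6,0,18] → ·  [on edge]
  covered (2 px):
    · · · · · · · · · ·
    · · · · · · · · · ·
    · · · · · · · · · ·
    · · · · · · · · · ·
    · · █ · · · · · · ·
    · · · · █ · · · · ·
    · · · · · · · · · ·
    · · · · · · · · · ·
    · · · · · · · · · ·

Final: 34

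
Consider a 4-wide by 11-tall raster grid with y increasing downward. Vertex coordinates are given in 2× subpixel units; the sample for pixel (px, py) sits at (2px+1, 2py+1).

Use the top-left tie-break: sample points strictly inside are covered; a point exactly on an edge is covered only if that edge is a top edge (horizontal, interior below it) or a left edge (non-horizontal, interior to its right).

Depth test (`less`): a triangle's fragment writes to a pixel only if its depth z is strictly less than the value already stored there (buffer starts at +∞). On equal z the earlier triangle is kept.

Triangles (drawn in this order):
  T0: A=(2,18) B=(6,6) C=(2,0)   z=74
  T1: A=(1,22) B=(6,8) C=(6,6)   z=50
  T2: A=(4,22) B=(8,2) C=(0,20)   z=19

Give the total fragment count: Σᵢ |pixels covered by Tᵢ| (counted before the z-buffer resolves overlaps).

T0:
  2·area = 72  (B↔C swapped to make it positive)
  edge (2, 18)→(2, 0): d=(0,-18) top-left  bias=+0
  edge (2, 0)→(6, 6): d=(4,6) right/bottom  bias=-1
  edge (6, 6)→(2, 18): d=(-4,12) right/bottom  bias=-1
    (1,1)@(3, 3): e=[18,6,48] → X
    (2,1)@(5, 3): e=[54,-6,24] → .
    (3,1)@(7, 3): e=[90,-18,0] → .  [on edge]
    (1,2)@(3, 5): e=[18,14,40] → X
    (2,2)@(5, 5): e=[54,2,16] → X
    (3,2)@(7, 5): e=[90,-10,-8] → .
    (1,3)@(3, 7): e=[18,22,32] → X
    (3,3)@(7, 7): e=[90,-2,-16] → .
    (1,4)@(3, 9): e=[18,30,24] → X
    (2,4)@(5, 9): e=[54,18,0] → .  [on edge]
    (1,5)@(3, 11): e=[18,38,16] → X
    (2,5)@(5, 11): e=[54,26,-8] → .
    (1,7)@(3, 15): e=[18,54,0] → .  [on edge]
    (0,10)@(1, 21): e=[-18,90,0] → .  [on edge]
  covered (8 px):
    . . . .
    . X . .
    . X X .
    . X X .
    . X . .
    . X . .
    . X . .
    . . . .
    . . . .
    . . . .
    . . . .
T1:
  2·area = 10  (B↔C swapped to make it positive)
  edge (1, 22)→(6, 6): d=(5,-16) top-left  bias=+0
  edge (6, 6)→(6, 8): d=(0,2) right/bottom  bias=-1
  edge (6, 8)→(1, 22): d=(-5,14) right/bottom  bias=-1
  covered (0 px):
    . . . .
    . . . .
    . . . .
    . . . .
    . . . .
    . . . .
    . . . .
    . . . .
    . . . .
    . . . .
    . . . .
T2:
  2·area = 88  (B↔C swapped to make it positive)
  edge (4, 22)→(0, 20): d=(-4,-2) top-left  bias=+0
  edge (0, 20)→(8, 2): d=(8,-18) top-left  bias=+0
  edge (8, 2)→(4, 22): d=(-4,20) right/bottom  bias=-1
    (3,2)@(7, 5): e=[74,6,8] → X
    (3,3)@(7, 7): e=[66,22,0] → .  [on edge]
    (2,4)@(5, 9): e=[54,2,32] → X
    (3,4)@(7, 9): e=[58,38,-8] → .
    (2,5)@(5, 11): e=[46,18,24] → X
    (3,5)@(7, 11): e=[50,54,-16] → .
    (2,6)@(5, 13): e=[38,34,16] → X
    (3,6)@(7, 13): e=[42,70,-24] → .
    (1,7)@(3, 15): e=[26,14,48] → X
    (3,7)@(7, 15): e=[34,86,-32] → .
    (1,8)@(3, 17): e=[18,30,40] → X
    (2,8)@(5, 17): e=[22,66,0] → .  [on edge]
  covered (10 px):
    . . . .
    . . . .
    . . . X
    . . . .
    . . X .
    . . X .
    . . X .
    . X X .
    . X . .
    X X . .
    . X . .

Answer: 18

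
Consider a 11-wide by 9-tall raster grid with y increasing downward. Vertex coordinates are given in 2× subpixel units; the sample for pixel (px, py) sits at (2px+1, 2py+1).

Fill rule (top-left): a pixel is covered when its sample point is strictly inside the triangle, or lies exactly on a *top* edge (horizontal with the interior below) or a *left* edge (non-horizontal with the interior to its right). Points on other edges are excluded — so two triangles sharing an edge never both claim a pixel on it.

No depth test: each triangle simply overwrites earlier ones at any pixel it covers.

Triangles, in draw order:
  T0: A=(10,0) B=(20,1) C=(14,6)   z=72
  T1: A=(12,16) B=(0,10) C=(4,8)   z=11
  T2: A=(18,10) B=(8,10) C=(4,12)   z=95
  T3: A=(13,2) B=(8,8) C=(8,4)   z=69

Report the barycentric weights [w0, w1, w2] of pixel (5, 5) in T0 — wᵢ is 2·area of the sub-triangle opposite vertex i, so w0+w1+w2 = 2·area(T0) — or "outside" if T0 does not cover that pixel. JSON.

T0:
  2·area = 56
  edge (10, 0)→(20, 1): d=(10,1) right/bottom  bias=-1
  edge (20, 1)→(14, 6): d=(-6,5) right/bottom  bias=-1
  edge (14, 6)→(10, 0): d=(-4,-6) top-left  bias=+0
    (5,0)@(11, 1): e=[9,45,2] → #
    (6,0)@(13, 1): e=[7,35,14] → #
    (7,0)@(15, 1): e=[5,25,26] → #
    (8,0)@(17, 1): e=[3,15,38] → #
    (9,0)@(19, 1): e=[1,5,50] → #
    (10,0)@(21, 1): e=[-1,-5,62] → ·
    (5,1)@(11, 3): e=[29,33,-6] → ·
    (6,1)@(13, 3): e=[27,23,6] → #
    (9,1)@(19, 3): e=[21,-7,42] → ·
    (6,2)@(13, 5): e=[47,11,-2] → ·
    (7,2)@(15, 5): e=[45,1,10] → #
    (8,2)@(17, 5): e=[43,-9,22] → ·
  covered (9 px):
    · · · · · # # # # # ·
    · · · · · · # # # · ·
    · · · · · · · # · · ·
    · · · · · · · · · · ·
    · · · · · · · · · · ·
    · · · · · · · · · · ·
    · · · · · · · · · · ·
    · · · · · · · · · · ·
    · · · · · · · · · · ·
T1:
  2·area = 48
  edge (12, 16)→(0, 10): d=(-12,-6) top-left  bias=+0
  edge (0, 10)→(4, 8): d=(4,-2) top-left  bias=+0
  edge (4, 8)→(12, 16): d=(8,8) right/bottom  bias=-1
    (0,2)@(1, 5): e=[66,-18,0] → ·  [on edge]
    (1,3)@(3, 7): e=[54,-6,0] → ·  [on edge]
    (1,4)@(3, 9): e=[30,2,16] → #
    (2,4)@(5, 9): e=[42,6,0] → ·  [on edge]
    (1,5)@(3, 11): e=[6,10,32] → #
    (2,5)@(5, 11): e=[18,14,16] → #
    (3,5)@(7, 11): e=[30,18,0] → ·  [on edge]
    (1,6)@(3, 13): e=[-18,18,48] → ·
    (2,6)@(5, 13): e=[-6,22,32] → ·
    (3,6)@(7, 13): e=[6,26,16] → #
    (4,6)@(9, 13): e=[18,30,0] → ·  [on edge]
    (3,7)@(7, 15): e=[-18,34,32] → ·
    (5,7)@(11, 15): e=[6,42,0] → ·  [on edge]
    (6,8)@(13, 17): e=[-6,54,0] → ·  [on edge]
  covered (4 px):
    · · · · · · · · · · ·
    · · · · · · · · · · ·
    · · · · · · · · · · ·
    · · · · · · · · · · ·
    · # · · · · · · · · ·
    · # # · · · · · · · ·
    · · · # · · · · · · ·
    · · · · · · · · · · ·
    · · · · · · · · · · ·
T2:
  2·area = 20  (B↔C swapped to make it positive)
  edge (18, 10)→(4, 12): d=(-14,2) right/bottom  bias=-1
  edge (4, 12)→(8, 10): d=(4,-2) top-left  bias=+0
  edge (8, 10)→(18, 10): d=(10,0) top-left  bias=+0
    (3,5)@(7, 11): e=[8,2,10] → #
    (4,5)@(9, 11): e=[4,6,10] → #
    (5,5)@(11, 11): e=[0,10,10] → ·  [on edge]
    (3,6)@(7, 13): e=[-20,10,30] → ·
    (4,6)@(9, 13): e=[-24,14,30] → ·
  covered (2 px):
    · · · · · · · · · · ·
    · · · · · · · · · · ·
    · · · · · · · · · · ·
    · · · · · · · · · · ·
    · · · · · · · · · · ·
    · · · # # · · · · · ·
    · · · · · · · · · · ·
    · · · · · · · · · · ·
    · · · · · · · · · · ·
T3:
  2·area = 20
  edge (13, 2)→(8, 8): d=(-5,6) right/bottom  bias=-1
  edge (8, 8)→(8, 4): d=(0,-4) top-left  bias=+0
  edge (8, 4)→(13, 2): d=(5,-2) top-left  bias=+0
    (5,1)@(11, 3): e=[7,12,1] → #
    (6,1)@(13, 3): e=[-5,20,5] → ·
    (4,2)@(9, 5): e=[9,4,7] → #
    (5,2)@(11, 5): e=[-3,12,11] → ·
    (4,3)@(9, 7): e=[-1,4,17] → ·
  covered (2 px):
    · · · · · · · · · · ·
    · · · · · # · · · · ·
    · · · · # · · · · · ·
    · · · · · · · · · · ·
    · · · · · · · · · · ·
    · · · · · · · · · · ·
    · · · · · · · · · · ·
    · · · · · · · · · · ·
    · · · · · · · · · · ·

Result: "outside"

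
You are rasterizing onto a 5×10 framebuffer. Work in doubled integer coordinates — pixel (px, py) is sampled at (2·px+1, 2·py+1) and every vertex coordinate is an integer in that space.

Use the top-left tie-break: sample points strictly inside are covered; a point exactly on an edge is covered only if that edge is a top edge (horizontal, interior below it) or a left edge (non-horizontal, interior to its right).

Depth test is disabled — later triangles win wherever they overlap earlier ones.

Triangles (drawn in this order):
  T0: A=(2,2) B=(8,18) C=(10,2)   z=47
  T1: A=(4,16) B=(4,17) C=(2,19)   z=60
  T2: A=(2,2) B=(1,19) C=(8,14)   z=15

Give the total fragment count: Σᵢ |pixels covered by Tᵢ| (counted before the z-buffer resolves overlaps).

T0:
  2·area = 128  (B↔C swapped to make it positive)
  edge (2, 2)→(10, 2): d=(8,0) top-left  bias=+0
  edge (10, 2)→(8, 18): d=(-2,16) right/bottom  bias=-1
  edge (8, 18)→(2, 2): d=(-6,-16) top-left  bias=+0
    (1,1)@(3, 3): e=[8,110,10] → #
    (2,1)@(5, 3): e=[8,78,42] → #
    (3,1)@(7, 3): e=[8,46,74] → #
    (4,1)@(9, 3): e=[8,14,106] → #
    (1,2)@(3, 5): e=[24,106,-2] → ·
    (2,2)@(5, 5): e=[24,74,30] → #
    (2,3)@(5, 7): e=[40,70,18] → #
    (2,4)@(5, 9): e=[56,66,6] → #
    (2,5)@(5, 11): e=[72,62,-6] → ·
    (3,5)@(7, 11): e=[72,30,26] → #
    (4,5)@(9, 11): e=[72,-2,58] → ·
    (3,6)@(7, 13): e=[88,26,14] → #
  covered (16 px):
    · · · · ·
    · # # # #
    · · # # #
    · · # # #
    · · # # #
    · · · # ·
    · · · # ·
    · · · # ·
    · · · · ·
    · · · · ·
T1:
  2·area = 2
  edge (4, 16)→(4, 17): d=(0,1) right/bottom  bias=-1
  edge (4, 17)→(2, 19): d=(-2,2) right/bottom  bias=-1
  edge (2, 19)→(4, 16): d=(2,-3) top-left  bias=+0
  covered (0 px):
    · · · · ·
    · · · · ·
    · · · · ·
    · · · · ·
    · · · · ·
    · · · · ·
    · · · · ·
    · · · · ·
    · · · · ·
    · · · · ·
T2:
  2·area = 114  (B↔C swapped to make it positive)
  edge (2, 2)→(8, 14): d=(6,12) right/bottom  bias=-1
  edge (8, 14)→(1, 19): d=(-7,5) right/bottom  bias=-1
  edge (1, 19)→(2, 2): d=(1,-17) top-left  bias=+0
    (1,2)@(3, 5): e=[6,88,20] → #
    (2,2)@(5, 5): e=[-18,78,54] → ·
    (1,3)@(3, 7): e=[18,74,22] → #
    (2,3)@(5, 7): e=[-6,64,56] → ·
    (1,4)@(3, 9): e=[30,60,24] → #
    (2,4)@(5, 9): e=[6,50,58] → #
    (3,4)@(7, 9): e=[-18,40,92] → ·
    (1,5)@(3, 11): e=[42,46,26] → #
    (3,5)@(7, 11): e=[-6,26,94] → ·
    (1,6)@(3, 13): e=[54,32,28] → #
    (3,6)@(7, 13): e=[6,12,96] → #
    (4,6)@(9, 13): e=[-18,2,130] → ·
    (0,9)@(1, 19): e=[114,0,0] → ·  [on edge]
  covered (12 px):
    · · · · ·
    · · · · ·
    · # · · ·
    · # · · ·
    · # # · ·
    · # # · ·
    · # # # ·
    · # # · ·
    · # · · ·
    · · · · ·

Final: 28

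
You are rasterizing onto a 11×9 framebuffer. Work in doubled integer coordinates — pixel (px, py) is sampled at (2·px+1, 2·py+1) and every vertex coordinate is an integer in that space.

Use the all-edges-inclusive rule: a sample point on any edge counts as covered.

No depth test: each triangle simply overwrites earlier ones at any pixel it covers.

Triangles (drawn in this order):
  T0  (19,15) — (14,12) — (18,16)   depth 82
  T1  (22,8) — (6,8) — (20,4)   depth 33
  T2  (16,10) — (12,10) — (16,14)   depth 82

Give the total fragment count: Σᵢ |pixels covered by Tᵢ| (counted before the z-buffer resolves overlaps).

T0:
  2·area = 8  (B↔C swapped to make it positive)
  edge (19, 15)→(18, 16): d=(-1,1) inclusive
  edge (18, 16)→(14, 12): d=(-4,-4) inclusive
  edge (14, 12)→(19, 15): d=(5,3) inclusive
    (1,0)@(3, 1): e=[30,0,-22] → .  [on edge]
    (2,1)@(5, 3): e=[26,0,-18] → .  [on edge]
    (3,2)@(7, 5): e=[22,0,-14] → .  [on edge]
    (4,3)@(9, 7): e=[18,0,-10] → .  [on edge]
    (4,4)@(9, 9): e=[16,-8,0] → .  [on edge]
    (5,4)@(11, 9): e=[14,0,-6] → .  [on edge]
    (6,5)@(13, 11): e=[10,0,-2] → .  [on edge]
    (7,6)@(15, 13): e=[6,0,2] → X  [on edge]
    (8,6)@(17, 13): e=[4,8,-4] → .
    (10,6)@(21, 13): e=[0,24,-16] → .  [on edge]
    (7,7)@(15, 15): e=[4,-8,12] → .
    (8,7)@(17, 15): e=[2,0,6] → X  [on edge]
    (9,7)@(19, 15): e=[0,8,0] → X  [on edge]
    (8,8)@(17, 17): e=[0,-8,16] → .  [on edge]
    (9,8)@(19, 17): e=[-2,0,10] → .  [on edge]
  covered (3 px):
    . . . . . . . . . . .
    . . . . . . . . . . .
    . . . . . . . . . . .
    . . . . . . . . . . .
    . . . . . . . . . . .
    . . . . . . . . . . .
    . . . . . . . X . . .
    . . . . . . . . X X .
    . . . . . . . . . . .
T1:
  2·area = 64
  edge (22, 8)→(6, 8): d=(-16,0) inclusive
  edge (6, 8)→(20, 4): d=(14,-4) inclusive
  edge (20, 4)→(22, 8): d=(2,4) inclusive
    (8,2)@(17, 5): e=[48,2,14] → X
    (9,2)@(19, 5): e=[48,10,6] → X
    (10,2)@(21, 5): e=[48,18,-2] → .
    (5,3)@(11, 7): e=[16,6,42] → X
    (6,3)@(13, 7): e=[16,14,34] → X
    (7,3)@(15, 7): e=[16,22,26] → X
    (10,3)@(21, 7): e=[16,46,2] → X
    (5,4)@(11, 9): e=[-16,34,46] → .
    (6,4)@(13, 9): e=[-16,42,38] → .
    (7,4)@(15, 9): e=[-16,50,30] → .
    (8,4)@(17, 9): e=[-16,58,22] → .
    (9,4)@(19, 9): e=[-16,66,14] → .
  covered (8 px):
    . . . . . . . . . . .
    . . . . . . . . . . .
    . . . . . . . . X X .
    . . . . . X X X X X X
    . . . . . . . . . . .
    . . . . . . . . . . .
    . . . . . . . . . . .
    . . . . . . . . . . .
    . . . . . . . . . . .
T2:
  2·area = 16  (B↔C swapped to make it positive)
  edge (16, 10)→(16, 14): d=(0,4) inclusive
  edge (16, 14)→(12, 10): d=(-4,-4) inclusive
  edge (12, 10)→(16, 10): d=(4,0) inclusive
    (1,0)@(3, 1): e=[52,0,-36] → .  [on edge]
    (2,1)@(5, 3): e=[44,0,-28] → .  [on edge]
    (3,2)@(7, 5): e=[36,0,-20] → .  [on edge]
    (4,3)@(9, 7): e=[28,0,-12] → .  [on edge]
    (5,4)@(11, 9): e=[20,0,-4] → .  [on edge]
    (6,5)@(13, 11): e=[12,0,4] → X  [on edge]
    (7,5)@(15, 11): e=[4,8,4] → X
    (8,5)@(17, 11): e=[-4,16,4] → .
    (6,6)@(13, 13): e=[12,-8,12] → .
    (7,6)@(15, 13): e=[4,0,12] → X  [on edge]
    (8,6)@(17, 13): e=[-4,8,12] → .
    (7,7)@(15, 15): e=[4,-8,20] → .
    (8,7)@(17, 15): e=[-4,0,20] → .  [on edge]
    (9,8)@(19, 17): e=[-12,0,28] → .  [on edge]
  covered (3 px):
    . . . . . . . . . . .
    . . . . . . . . . . .
    . . . . . . . . . . .
    . . . . . . . . . . .
    . . . . . . . . . . .
    . . . . . . X X . . .
    . . . . . . . X . . .
    . . . . . . . . . . .
    . . . . . . . . . . .

Final: 14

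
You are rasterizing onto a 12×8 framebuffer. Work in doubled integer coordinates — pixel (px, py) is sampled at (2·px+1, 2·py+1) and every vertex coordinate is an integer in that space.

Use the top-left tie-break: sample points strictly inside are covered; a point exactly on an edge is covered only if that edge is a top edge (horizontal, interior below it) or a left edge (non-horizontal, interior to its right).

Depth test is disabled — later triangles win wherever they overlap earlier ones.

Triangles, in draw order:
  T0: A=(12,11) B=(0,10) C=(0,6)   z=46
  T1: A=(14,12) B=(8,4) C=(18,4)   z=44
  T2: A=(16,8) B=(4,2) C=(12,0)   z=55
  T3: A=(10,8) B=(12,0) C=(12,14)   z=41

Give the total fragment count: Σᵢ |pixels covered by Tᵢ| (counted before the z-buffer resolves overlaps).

T0:
  2·area = 48
  edge (12, 11)→(0, 10): d=(-12,-1) top-left  bias=+0
  edge (0, 10)→(0, 6): d=(0,-4) top-left  bias=+0
  edge (0, 6)→(12, 11): d=(12,5) right/bottom  bias=-1
    (0,3)@(1, 7): e=[37,4,7] → █
    (1,3)@(3, 7): e=[39,12,-3] → ·
    (0,4)@(1, 9): e=[13,4,31] → █
    (1,4)@(3, 9): e=[15,12,21] → █
    (2,4)@(5, 9): e=[17,20,11] → █
    (3,4)@(7, 9): e=[19,28,1] → █
    (4,4)@(9, 9): e=[21,36,-9] → ·
    (0,5)@(1, 11): e=[-11,4,55] → ·
    (1,5)@(3, 11): e=[-9,12,45] → ·
    (2,5)@(5, 11): e=[-7,20,35] → ·
    (3,5)@(7, 11): e=[-5,28,25] → ·
  covered (5 px):
    · · · · · · · · · · · ·
    · · · · · · · · · · · ·
    · · · · · · · · · · · ·
    █ · · · · · · · · · · ·
    █ █ █ █ · · · · · · · ·
    · · · · · · · · · · · ·
    · · · · · · · · · · · ·
    · · · · · · · · · · · ·
T1:
  2·area = 80
  edge (14, 12)→(8, 4): d=(-6,-8) top-left  bias=+0
  edge (8, 4)→(18, 4): d=(10,0) top-left  bias=+0
  edge (18, 4)→(14, 12): d=(-4,8) right/bottom  bias=-1
    (4,2)@(9, 5): e=[2,10,68] → █
    (5,2)@(11, 5): e=[18,10,52] → █
    (6,2)@(13, 5): e=[34,10,36] → █
    (7,2)@(15, 5): e=[50,10,20] → █
    (8,2)@(17, 5): e=[66,10,4] → █
    (9,2)@(19, 5): e=[82,10,-12] → ·
    (4,3)@(9, 7): e=[-10,30,60] → ·
    (5,3)@(11, 7): e=[6,30,44] → █
    (8,3)@(17, 7): e=[54,30,-4] → ·
    (5,4)@(11, 9): e=[-6,50,36] → ·
    (6,4)@(13, 9): e=[10,50,20] → █
    (8,4)@(17, 9): e=[42,50,-12] → ·
  covered (10 px):
    · · · · · · · · · · · ·
    · · · · · · · · · · · ·
    · · · · █ █ █ █ █ · · ·
    · · · · · █ █ █ · · · ·
    · · · · · · █ █ · · · ·
    · · · · · · · · · · · ·
    · · · · · · · · · · · ·
    · · · · · · · · · · · ·
T2:
  2·area = 72
  edge (16, 8)→(4, 2): d=(-12,-6) top-left  bias=+0
  edge (4, 2)→(12, 0): d=(8,-2) top-left  bias=+0
  edge (12, 0)→(16, 8): d=(4,8) right/bottom  bias=-1
    (4,0)@(9, 1): e=[42,2,28] → █
    (5,0)@(11, 1): e=[54,6,12] → █
    (6,0)@(13, 1): e=[66,10,-4] → ·
    (3,1)@(7, 3): e=[6,14,52] → █
    (6,1)@(13, 3): e=[42,26,4] → █
    (7,1)@(15, 3): e=[54,30,-12] → ·
    (3,2)@(7, 5): e=[-18,30,60] → ·
    (4,2)@(9, 5): e=[-6,34,44] → ·
    (5,2)@(11, 5): e=[6,38,28] → █
    (7,2)@(15, 5): e=[30,46,-4] → ·
    (5,3)@(11, 7): e=[-18,54,36] → ·
    (6,3)@(13, 7): e=[-6,58,20] → ·
  covered (9 px):
    · · · · █ █ · · · · · ·
    · · · █ █ █ █ · · · · ·
    · · · · · █ █ · · · · ·
    · · · · · · · █ · · · ·
    · · · · · · · · · · · ·
    · · · · · · · · · · · ·
    · · · · · · · · · · · ·
    · · · · · · · · · · · ·
T3:
  2·area = 28
  edge (10, 8)→(12, 0): d=(2,-8) top-left  bias=+0
  edge (12, 0)→(12, 14): d=(0,14) right/bottom  bias=-1
  edge (12, 14)→(10, 8): d=(-2,-6) top-left  bias=+0
    (4,2)@(9, 5): e=[-14,42,0] → ·  [on edge]
    (5,2)@(11, 5): e=[2,14,12] → █
    (6,2)@(13, 5): e=[18,-14,24] → ·
    (5,3)@(11, 7): e=[6,14,8] → █
    (6,3)@(13, 7): e=[22,-14,20] → ·
    (5,4)@(11, 9): e=[10,14,4] → █
    (6,4)@(13, 9): e=[26,-14,16] → ·
    (5,5)@(11, 11): e=[14,14,0] → █  [on edge]
    (6,5)@(13, 11): e=[30,-14,12] → ·
    (5,6)@(11, 13): e=[18,14,-4] → ·
  covered (4 px):
    · · · · · · · · · · · ·
    · · · · · · · · · · · ·
    · · · · · █ · · · · · ·
    · · · · · █ · · · · · ·
    · · · · · █ · · · · · ·
    · · · · · █ · · · · · ·
    · · · · · · · · · · · ·
    · · · · · · · · · · · ·

Final: 28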